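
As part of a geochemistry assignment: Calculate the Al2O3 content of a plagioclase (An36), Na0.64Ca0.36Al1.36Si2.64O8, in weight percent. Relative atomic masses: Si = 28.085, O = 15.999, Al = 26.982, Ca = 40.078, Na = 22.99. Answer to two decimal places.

Molar mass of Na0.64Ca0.36Al1.36Si2.64O8 = 0.64*22.99 + 0.36*40.078 + 1.36*26.982 + 2.64*28.085 + 8*15.999 = 267.974 g/mol.
Each formula unit contains 1.36 Al, equivalent to 1.36/2 = 0.6800 mol Al2O3.
M(Al2O3) = 2×26.982 + 3×15.999 = 101.961 g/mol.
Mass of Al2O3 per formula unit = 0.6800 × 101.961 = 69.333 g.
Al2O3 wt% = 69.333 / 267.974 × 100 = 25.87%.

25.87 wt%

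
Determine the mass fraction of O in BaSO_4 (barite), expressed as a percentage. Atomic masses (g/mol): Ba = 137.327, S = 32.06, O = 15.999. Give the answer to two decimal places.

27.42 mass %

Molar mass of BaSO_4: 1*137.327 + 1*32.06 + 4*15.999 = 233.383 g/mol.
Mass of O per formula unit: 4 × 15.999 = 63.996 g.
Weight fraction O = 63.996 / 233.383 = 0.2742.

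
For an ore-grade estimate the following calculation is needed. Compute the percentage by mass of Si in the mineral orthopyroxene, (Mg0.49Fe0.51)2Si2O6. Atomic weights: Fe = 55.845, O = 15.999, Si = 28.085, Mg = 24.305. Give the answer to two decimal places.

24.11 wt%

Formula mass = 0.98·24.305 + 1.02·55.845 + 2·28.085 + 6·15.999 = 232.945 g/mol, of which 56.170 g is Si.
So Si makes up 56.170/232.945 = 0.2411 of the mass, i.e. 24.11%.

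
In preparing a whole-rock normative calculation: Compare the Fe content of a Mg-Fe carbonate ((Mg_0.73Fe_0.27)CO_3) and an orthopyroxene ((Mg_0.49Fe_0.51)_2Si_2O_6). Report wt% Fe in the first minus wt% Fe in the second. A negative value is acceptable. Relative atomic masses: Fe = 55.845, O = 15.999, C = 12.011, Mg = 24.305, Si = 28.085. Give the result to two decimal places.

-8.21 percentage points

First mineral: 15.078 g Fe in 92.829 g formula = 16.24 wt% Fe.
Second mineral: 56.962 g Fe in 232.945 g formula = 24.45 wt% Fe.
16.24% − 24.45% gives a difference of -8.21 percentage points.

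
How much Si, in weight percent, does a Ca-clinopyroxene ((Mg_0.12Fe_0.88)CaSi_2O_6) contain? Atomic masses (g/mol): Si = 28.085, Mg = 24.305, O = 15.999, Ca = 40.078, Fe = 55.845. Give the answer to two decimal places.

Molar mass of (Mg_0.12Fe_0.88)CaSi_2O_6: 0.12·24.305 + 0.88·55.845 + 1·40.078 + 2·28.085 + 6·15.999 = 244.302 g/mol.
Mass of Si per formula unit: 2 × 28.085 = 56.170 g.
Weight fraction Si = 56.170 / 244.302 = 0.2299.

22.99 weight percent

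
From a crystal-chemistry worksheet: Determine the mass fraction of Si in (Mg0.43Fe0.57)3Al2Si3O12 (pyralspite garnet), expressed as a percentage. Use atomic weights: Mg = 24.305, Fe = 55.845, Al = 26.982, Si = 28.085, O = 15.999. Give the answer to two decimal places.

Formula mass = 1.29*24.305 + 1.71*55.845 + 2*26.982 + 3*28.085 + 12*15.999 = 457.055 g/mol, of which 84.255 g is Si.
So Si makes up 84.255/457.055 = 0.1843 of the mass, i.e. 18.43%.

18.43 wt%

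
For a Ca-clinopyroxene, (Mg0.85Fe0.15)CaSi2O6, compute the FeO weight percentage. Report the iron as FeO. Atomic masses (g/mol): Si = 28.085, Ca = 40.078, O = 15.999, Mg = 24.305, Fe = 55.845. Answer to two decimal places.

4.87 wt%

M((Mg0.85Fe0.15)CaSi2O6) = 221.278 g/mol; M(FeO) = 71.844 g/mol.
Moles FeO per formula unit = 0.15 Fe ÷ 1 = 0.1500.
FeO fraction = (0.1500 × 71.844) / 221.278 = 10.777/221.278 = 0.0487.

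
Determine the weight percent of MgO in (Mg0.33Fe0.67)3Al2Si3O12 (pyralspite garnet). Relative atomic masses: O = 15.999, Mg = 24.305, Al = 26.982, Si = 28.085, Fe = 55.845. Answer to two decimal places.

M((Mg0.33Fe0.67)3Al2Si3O12) = 466.517 g/mol; M(MgO) = 40.304 g/mol.
Moles MgO per formula unit = 0.99 Mg ÷ 1 = 0.9900.
MgO fraction = (0.9900 × 40.304) / 466.517 = 39.901/466.517 = 0.0855.

8.55 wt%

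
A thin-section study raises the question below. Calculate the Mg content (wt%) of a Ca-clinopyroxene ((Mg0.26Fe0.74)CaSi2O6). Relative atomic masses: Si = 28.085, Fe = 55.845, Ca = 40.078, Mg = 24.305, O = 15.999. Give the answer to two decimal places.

M((Mg0.26Fe0.74)CaSi2O6) = 239.887 g/mol.
Mg contributes 0.26 × 24.305 = 6.319 g per mole.
6.319/239.887 = 0.0263 → 2.63%.

2.63 wt%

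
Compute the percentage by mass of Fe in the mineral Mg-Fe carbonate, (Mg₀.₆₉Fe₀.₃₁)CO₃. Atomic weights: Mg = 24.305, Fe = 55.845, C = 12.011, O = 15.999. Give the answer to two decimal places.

M((Mg₀.₆₉Fe₀.₃₁)CO₃) = 94.090 g/mol.
Fe contributes 0.31 × 55.845 = 17.312 g per mole.
17.312/94.090 = 0.1840 → 18.40%.

18.40 wt%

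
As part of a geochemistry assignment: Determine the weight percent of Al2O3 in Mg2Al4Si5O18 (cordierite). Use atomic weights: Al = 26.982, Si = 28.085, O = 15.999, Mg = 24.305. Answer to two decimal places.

Formula mass = 584.945 g/mol.
4 Al → 2.0000 mol Al2O3 per formula unit; M(Al2O3) = 101.961, so Al2O3 mass = 203.922 g.
203.922/584.945 × 100 = 34.86 wt%.

34.86 wt%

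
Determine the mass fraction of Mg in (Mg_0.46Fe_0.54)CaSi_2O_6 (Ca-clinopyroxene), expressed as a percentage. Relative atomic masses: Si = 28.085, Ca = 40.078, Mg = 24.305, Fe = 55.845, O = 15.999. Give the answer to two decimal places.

Molar mass of (Mg_0.46Fe_0.54)CaSi_2O_6: 0.46×24.305 + 0.54×55.845 + 1×40.078 + 2×28.085 + 6×15.999 = 233.579 g/mol.
Mass of Mg per formula unit: 0.46 × 24.305 = 11.180 g.
Weight fraction Mg = 11.180 / 233.579 = 0.0479.

4.79 mass %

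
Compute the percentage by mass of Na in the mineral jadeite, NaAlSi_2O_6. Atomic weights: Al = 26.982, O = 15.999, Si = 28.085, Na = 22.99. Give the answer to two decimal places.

Molar mass of NaAlSi_2O_6: 1×22.99 + 1×26.982 + 2×28.085 + 6×15.999 = 202.136 g/mol.
Mass of Na per formula unit: 1 × 22.99 = 22.990 g.
Weight fraction Na = 22.990 / 202.136 = 0.1137.

11.37 mass %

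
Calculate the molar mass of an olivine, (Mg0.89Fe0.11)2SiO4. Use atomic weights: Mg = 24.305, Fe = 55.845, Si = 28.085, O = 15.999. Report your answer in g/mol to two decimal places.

147.63 g/mol

M = 1.78×24.305 + 0.22×55.845 + 1×28.085 + 4×15.999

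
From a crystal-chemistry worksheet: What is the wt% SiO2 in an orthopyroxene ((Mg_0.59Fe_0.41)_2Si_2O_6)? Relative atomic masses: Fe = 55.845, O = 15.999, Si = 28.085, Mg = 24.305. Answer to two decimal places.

53.02 wt%

Molar mass of (Mg_0.59Fe_0.41)_2Si_2O_6 = 1.18×24.305 + 0.82×55.845 + 2×28.085 + 6×15.999 = 226.637 g/mol.
Each formula unit contains 2 Si, equivalent to 2/1 = 2.0000 mol SiO2.
M(SiO2) = 1×28.085 + 2×15.999 = 60.083 g/mol.
Mass of SiO2 per formula unit = 2.0000 × 60.083 = 120.166 g.
SiO2 wt% = 120.166 / 226.637 × 100 = 53.02%.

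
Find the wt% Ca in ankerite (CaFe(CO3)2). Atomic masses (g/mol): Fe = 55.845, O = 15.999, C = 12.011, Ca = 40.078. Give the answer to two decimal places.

Molar mass of CaFe(CO3)2: 1·40.078 + 1·55.845 + 2·12.011 + 6·15.999 = 215.939 g/mol.
Mass of Ca per formula unit: 1 × 40.078 = 40.078 g.
Weight fraction Ca = 40.078 / 215.939 = 0.1856.

18.56 mass %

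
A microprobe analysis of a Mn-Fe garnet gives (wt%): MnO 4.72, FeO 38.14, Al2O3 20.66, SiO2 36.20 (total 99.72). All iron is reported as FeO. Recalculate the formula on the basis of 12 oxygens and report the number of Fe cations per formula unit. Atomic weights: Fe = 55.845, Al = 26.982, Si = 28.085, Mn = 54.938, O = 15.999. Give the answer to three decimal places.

MnO (M=70.937): mol = 0.06654; Mn = 0.06654, O = 0.06654.
FeO (M=71.844): mol = 0.53087; Fe = 0.53087, O = 0.53087.
Al2O3 (M=101.961): mol = 0.20263; Al = 0.40526, O = 0.60789.
SiO2 (M=60.083): mol = 0.60250; Si = 0.60250, O = 1.20500.
ΣO = 2.41030; factor = 12/ΣO = 4.97863.
Fe apfu = 0.53087 × 4.97863 = 2.643.

2.643 Fe apfu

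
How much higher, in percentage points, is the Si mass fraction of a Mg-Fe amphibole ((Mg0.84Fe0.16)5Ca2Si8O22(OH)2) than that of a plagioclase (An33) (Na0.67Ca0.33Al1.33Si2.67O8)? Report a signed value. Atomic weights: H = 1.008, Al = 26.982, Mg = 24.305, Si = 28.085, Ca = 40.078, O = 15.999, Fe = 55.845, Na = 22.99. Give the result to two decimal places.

-1.21 percentage points

M((Mg0.84Fe0.16)5Ca2Si8O22(OH)2) = 837.585 g/mol, so wt% Si = 224.680/837.585 × 100 = 26.82%.
M(Na0.67Ca0.33Al1.33Si2.67O8) = 267.494 g/mol, so wt% Si = 74.987/267.494 × 100 = 28.03%.
26.82 − 28.03 = -1.21 pp.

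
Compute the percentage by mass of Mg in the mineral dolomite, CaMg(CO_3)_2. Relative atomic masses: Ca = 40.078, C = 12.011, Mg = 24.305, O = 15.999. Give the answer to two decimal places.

13.18 wt%

Molar mass of CaMg(CO_3)_2: 1·40.078 + 1·24.305 + 2·12.011 + 6·15.999 = 184.399 g/mol.
Mass of Mg per formula unit: 1 × 24.305 = 24.305 g.
Weight fraction Mg = 24.305 / 184.399 = 0.1318.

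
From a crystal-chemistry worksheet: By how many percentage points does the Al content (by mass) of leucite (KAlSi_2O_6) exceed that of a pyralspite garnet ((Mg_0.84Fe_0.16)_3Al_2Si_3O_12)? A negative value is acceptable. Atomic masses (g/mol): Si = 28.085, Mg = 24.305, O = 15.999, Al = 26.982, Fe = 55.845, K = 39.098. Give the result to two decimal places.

M(KAlSi_2O_6) = 218.244 g/mol, so wt% Al = 26.982/218.244 × 100 = 12.36%.
M((Mg_0.84Fe_0.16)_3Al_2Si_3O_12) = 418.261 g/mol, so wt% Al = 53.964/418.261 × 100 = 12.90%.
12.36 − 12.90 = -0.54 pp.

-0.54 percentage points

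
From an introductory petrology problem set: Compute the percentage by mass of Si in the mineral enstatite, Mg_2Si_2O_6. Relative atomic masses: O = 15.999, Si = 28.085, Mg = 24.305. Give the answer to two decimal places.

Formula mass = 2×24.305 + 2×28.085 + 6×15.999 = 200.774 g/mol, of which 56.170 g is Si.
So Si makes up 56.170/200.774 = 0.2798 of the mass, i.e. 27.98%.

27.98 wt%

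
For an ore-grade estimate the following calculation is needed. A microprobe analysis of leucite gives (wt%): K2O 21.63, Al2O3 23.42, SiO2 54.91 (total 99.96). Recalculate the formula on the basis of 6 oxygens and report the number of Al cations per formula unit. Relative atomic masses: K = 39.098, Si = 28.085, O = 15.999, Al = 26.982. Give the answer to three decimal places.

1.004 Al apfu

21.63 wt% K2O ÷ 94.195 g/mol = 0.22963 mol, giving 0.45926 K and 0.22963 O.
23.42 wt% Al2O3 ÷ 101.961 g/mol = 0.22970 mol, giving 0.45940 Al and 0.68910 O.
54.91 wt% SiO2 ÷ 60.083 g/mol = 0.91390 mol, giving 0.91390 Si and 1.82780 O.
Oxygen sums to 2.74653; scaling by 6/2.74653 = 2.18457 puts the formula on 6 O.
Al: 0.45940 × 2.18457 = 1.004 atoms per formula unit.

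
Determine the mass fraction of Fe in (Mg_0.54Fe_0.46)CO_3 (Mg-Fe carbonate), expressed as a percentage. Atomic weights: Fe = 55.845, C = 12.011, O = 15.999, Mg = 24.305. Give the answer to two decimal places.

M((Mg_0.54Fe_0.46)CO_3) = 98.821 g/mol.
Fe contributes 0.46 × 55.845 = 25.689 g per mole.
25.689/98.821 = 0.2600 → 26.00%.

26.00 mass %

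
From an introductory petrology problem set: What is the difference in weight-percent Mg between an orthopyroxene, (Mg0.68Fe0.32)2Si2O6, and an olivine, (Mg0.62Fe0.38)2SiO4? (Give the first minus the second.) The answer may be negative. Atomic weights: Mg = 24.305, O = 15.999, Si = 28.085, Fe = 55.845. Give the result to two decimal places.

M((Mg0.68Fe0.32)2Si2O6) = 220.960 g/mol, so wt% Mg = 33.055/220.960 × 100 = 14.96%.
M((Mg0.62Fe0.38)2SiO4) = 164.661 g/mol, so wt% Mg = 30.138/164.661 × 100 = 18.30%.
14.96 − 18.30 = -3.34 pp.

-3.34 percentage points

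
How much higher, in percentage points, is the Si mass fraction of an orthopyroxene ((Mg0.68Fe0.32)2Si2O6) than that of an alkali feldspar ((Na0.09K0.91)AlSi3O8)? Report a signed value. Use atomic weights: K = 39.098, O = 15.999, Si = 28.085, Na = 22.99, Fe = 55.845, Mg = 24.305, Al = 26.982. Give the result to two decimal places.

-5.01 percentage points

M((Mg0.68Fe0.32)2Si2O6) = 220.960 g/mol, so wt% Si = 56.170/220.960 × 100 = 25.42%.
M((Na0.09K0.91)AlSi3O8) = 276.877 g/mol, so wt% Si = 84.255/276.877 × 100 = 30.43%.
25.42 − 30.43 = -5.01 pp.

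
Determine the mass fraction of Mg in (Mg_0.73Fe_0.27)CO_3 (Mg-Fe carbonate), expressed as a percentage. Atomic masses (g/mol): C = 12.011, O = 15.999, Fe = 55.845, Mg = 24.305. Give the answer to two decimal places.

Formula mass = 0.73*24.305 + 0.27*55.845 + 1*12.011 + 3*15.999 = 92.829 g/mol, of which 17.743 g is Mg.
So Mg makes up 17.743/92.829 = 0.1911 of the mass, i.e. 19.11%.

19.11 mass %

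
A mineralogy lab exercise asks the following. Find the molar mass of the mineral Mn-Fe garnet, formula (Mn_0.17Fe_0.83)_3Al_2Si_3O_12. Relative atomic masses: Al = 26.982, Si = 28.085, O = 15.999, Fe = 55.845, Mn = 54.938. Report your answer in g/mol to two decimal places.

497.28 g/mol

The formula mass is the sum 0.51*54.938 + 2.49*55.845 + 2*26.982 + 3*28.085 + 12*15.999.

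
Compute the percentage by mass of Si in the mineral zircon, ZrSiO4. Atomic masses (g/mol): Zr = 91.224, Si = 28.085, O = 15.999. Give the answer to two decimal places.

15.32 weight percent

M(ZrSiO4) = 183.305 g/mol.
Si contributes 1 × 28.085 = 28.085 g per mole.
28.085/183.305 = 0.1532 → 15.32%.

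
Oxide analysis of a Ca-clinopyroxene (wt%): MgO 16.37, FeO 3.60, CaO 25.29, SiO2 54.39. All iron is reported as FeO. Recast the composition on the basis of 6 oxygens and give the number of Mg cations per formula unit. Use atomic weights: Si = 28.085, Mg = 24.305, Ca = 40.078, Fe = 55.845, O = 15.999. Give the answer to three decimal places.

0.897 Mg apfu

MgO: 16.37/40.304 = 0.40616 mol → 0.40616 mol Mg, 0.40616 mol O.
FeO: 3.60/71.844 = 0.05011 mol → 0.05011 mol Fe, 0.05011 mol O.
CaO: 25.29/56.077 = 0.45099 mol → 0.45099 mol Ca, 0.45099 mol O.
SiO2: 54.39/60.083 = 0.90525 mol → 0.90525 mol Si, 1.81050 mol O.
Total oxygen = 2.71776 mol. Normalization factor = 6/2.71776 = 2.20770.
Mg per 6 O = 0.40616 × 2.20770 = 0.897.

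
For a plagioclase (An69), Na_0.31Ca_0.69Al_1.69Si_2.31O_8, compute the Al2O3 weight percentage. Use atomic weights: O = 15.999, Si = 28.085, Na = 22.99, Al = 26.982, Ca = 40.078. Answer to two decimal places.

31.53 wt%

Formula mass = 273.249 g/mol.
1.69 Al → 0.8450 mol Al2O3 per formula unit; M(Al2O3) = 101.961, so Al2O3 mass = 86.157 g.
86.157/273.249 × 100 = 31.53 wt%.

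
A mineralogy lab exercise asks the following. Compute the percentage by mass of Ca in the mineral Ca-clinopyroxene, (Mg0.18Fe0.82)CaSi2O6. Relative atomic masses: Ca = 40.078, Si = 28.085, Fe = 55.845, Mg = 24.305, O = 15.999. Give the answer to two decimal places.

16.53 mass %

Formula mass = 0.18×24.305 + 0.82×55.845 + 1×40.078 + 2×28.085 + 6×15.999 = 242.410 g/mol, of which 40.078 g is Ca.
So Ca makes up 40.078/242.410 = 0.1653 of the mass, i.e. 16.53%.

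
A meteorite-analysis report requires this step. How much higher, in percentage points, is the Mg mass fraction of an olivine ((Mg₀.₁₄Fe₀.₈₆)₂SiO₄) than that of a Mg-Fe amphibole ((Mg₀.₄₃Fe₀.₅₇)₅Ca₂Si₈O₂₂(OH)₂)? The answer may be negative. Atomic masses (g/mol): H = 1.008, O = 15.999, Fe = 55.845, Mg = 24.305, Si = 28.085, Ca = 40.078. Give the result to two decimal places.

-2.30 percentage points

Mg in (Mg₀.₁₄Fe₀.₈₆)₂SiO₄: molar mass 194.940 g/mol; 0.28×24.305 = 6.805 g → 3.49 wt%.
Mg in (Mg₀.₄₃Fe₀.₅₇)₅Ca₂Si₈O₂₂(OH)₂: molar mass 902.242 g/mol; 2.15×24.305 = 52.256 g → 5.79 wt%.
Difference = 3.49 − 5.79 = -2.30 percentage points.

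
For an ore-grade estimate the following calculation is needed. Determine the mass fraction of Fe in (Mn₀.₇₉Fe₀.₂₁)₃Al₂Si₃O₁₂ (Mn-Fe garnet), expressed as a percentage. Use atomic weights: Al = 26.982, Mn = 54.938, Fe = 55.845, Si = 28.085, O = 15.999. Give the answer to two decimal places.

7.10 mass %

M((Mn₀.₇₉Fe₀.₂₁)₃Al₂Si₃O₁₂) = 495.592 g/mol.
Fe contributes 0.63 × 55.845 = 35.182 g per mole.
35.182/495.592 = 0.0710 → 7.10%.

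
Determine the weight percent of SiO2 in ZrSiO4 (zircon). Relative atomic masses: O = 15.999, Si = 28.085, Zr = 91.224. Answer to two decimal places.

32.78 wt%

Molar mass of ZrSiO4 = 1*91.224 + 1*28.085 + 4*15.999 = 183.305 g/mol.
Each formula unit contains 1 Si, equivalent to 1/1 = 1.0000 mol SiO2.
M(SiO2) = 1×28.085 + 2×15.999 = 60.083 g/mol.
Mass of SiO2 per formula unit = 1.0000 × 60.083 = 60.083 g.
SiO2 wt% = 60.083 / 183.305 × 100 = 32.78%.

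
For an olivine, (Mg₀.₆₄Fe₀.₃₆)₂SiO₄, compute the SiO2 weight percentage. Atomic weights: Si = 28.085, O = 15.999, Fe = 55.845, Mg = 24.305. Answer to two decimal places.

36.77 wt%

Formula mass = 163.400 g/mol.
1 Si → 1.0000 mol SiO2 per formula unit; M(SiO2) = 60.083, so SiO2 mass = 60.083 g.
60.083/163.400 × 100 = 36.77 wt%.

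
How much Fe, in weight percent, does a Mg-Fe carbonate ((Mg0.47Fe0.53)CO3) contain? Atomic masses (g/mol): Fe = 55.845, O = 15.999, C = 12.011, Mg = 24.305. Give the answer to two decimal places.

29.30 weight percent

M((Mg0.47Fe0.53)CO3) = 101.029 g/mol.
Fe contributes 0.53 × 55.845 = 29.598 g per mole.
29.598/101.029 = 0.2930 → 29.30%.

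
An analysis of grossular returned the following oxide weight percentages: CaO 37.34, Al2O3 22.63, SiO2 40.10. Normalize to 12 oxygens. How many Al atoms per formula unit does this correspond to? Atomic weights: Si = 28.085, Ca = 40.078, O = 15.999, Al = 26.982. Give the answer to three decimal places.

1.998 Al apfu

CaO: 37.34/56.077 = 0.66587 mol → 0.66587 mol Ca, 0.66587 mol O.
Al2O3: 22.63/101.961 = 0.22195 mol → 0.44390 mol Al, 0.66585 mol O.
SiO2: 40.10/60.083 = 0.66741 mol → 0.66741 mol Si, 1.33482 mol O.
Total oxygen = 2.66654 mol. Normalization factor = 12/2.66654 = 4.50021.
Al per 12 O = 0.44390 × 4.50021 = 1.998.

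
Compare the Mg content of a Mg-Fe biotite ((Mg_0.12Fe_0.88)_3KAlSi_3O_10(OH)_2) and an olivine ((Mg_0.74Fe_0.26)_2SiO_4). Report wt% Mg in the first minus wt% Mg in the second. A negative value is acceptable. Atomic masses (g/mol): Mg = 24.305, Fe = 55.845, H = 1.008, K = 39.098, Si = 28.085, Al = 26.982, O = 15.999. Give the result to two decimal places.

-21.15 percentage points

M((Mg_0.12Fe_0.88)_3KAlSi_3O_10(OH)_2) = 500.520 g/mol, so wt% Mg = 8.750/500.520 × 100 = 1.75%.
M((Mg_0.74Fe_0.26)_2SiO_4) = 157.092 g/mol, so wt% Mg = 35.971/157.092 × 100 = 22.90%.
1.75 − 22.90 = -21.15 pp.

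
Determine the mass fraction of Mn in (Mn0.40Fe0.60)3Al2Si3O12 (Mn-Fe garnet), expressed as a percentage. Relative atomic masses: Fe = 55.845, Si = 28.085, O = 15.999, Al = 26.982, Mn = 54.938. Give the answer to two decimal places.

13.27 mass %

Formula mass = 1.20*54.938 + 1.80*55.845 + 2*26.982 + 3*28.085 + 12*15.999 = 496.654 g/mol, of which 65.926 g is Mn.
So Mn makes up 65.926/496.654 = 0.1327 of the mass, i.e. 13.27%.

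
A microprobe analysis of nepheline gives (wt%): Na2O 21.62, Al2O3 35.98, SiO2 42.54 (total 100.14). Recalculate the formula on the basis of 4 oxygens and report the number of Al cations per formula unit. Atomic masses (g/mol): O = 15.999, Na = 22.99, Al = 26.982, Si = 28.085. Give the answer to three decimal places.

21.62 wt% Na2O ÷ 61.979 g/mol = 0.34883 mol, giving 0.69766 Na and 0.34883 O.
35.98 wt% Al2O3 ÷ 101.961 g/mol = 0.35288 mol, giving 0.70576 Al and 1.05864 O.
42.54 wt% SiO2 ÷ 60.083 g/mol = 0.70802 mol, giving 0.70802 Si and 1.41604 O.
Oxygen sums to 2.82351; scaling by 4/2.82351 = 1.41668 puts the formula on 4 O.
Al: 0.70576 × 1.41668 = 1.000 atoms per formula unit.

1.000 Al apfu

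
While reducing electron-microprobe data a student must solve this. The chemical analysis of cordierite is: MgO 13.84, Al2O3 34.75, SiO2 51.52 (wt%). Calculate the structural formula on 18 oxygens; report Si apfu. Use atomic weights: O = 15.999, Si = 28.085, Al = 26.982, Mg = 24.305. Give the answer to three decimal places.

MgO (M=40.304): mol = 0.34339; Mg = 0.34339, O = 0.34339.
Al2O3 (M=101.961): mol = 0.34082; Al = 0.68164, O = 1.02246.
SiO2 (M=60.083): mol = 0.85748; Si = 0.85748, O = 1.71496.
ΣO = 3.08081; factor = 18/ΣO = 5.84262.
Si apfu = 0.85748 × 5.84262 = 5.010.

5.010 Si apfu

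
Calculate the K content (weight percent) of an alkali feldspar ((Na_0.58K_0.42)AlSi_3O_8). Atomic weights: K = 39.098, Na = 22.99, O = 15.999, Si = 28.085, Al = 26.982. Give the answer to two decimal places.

6.10 weight percent

M((Na_0.58K_0.42)AlSi_3O_8) = 268.984 g/mol.
K contributes 0.42 × 39.098 = 16.421 g per mole.
16.421/268.984 = 0.0610 → 6.10%.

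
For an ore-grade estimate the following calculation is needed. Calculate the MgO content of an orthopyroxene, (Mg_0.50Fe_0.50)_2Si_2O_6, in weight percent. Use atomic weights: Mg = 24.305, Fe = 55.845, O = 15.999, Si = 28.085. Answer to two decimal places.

M((Mg_0.50Fe_0.50)_2Si_2O_6) = 232.314 g/mol; M(MgO) = 40.304 g/mol.
Moles MgO per formula unit = 1 Mg ÷ 1 = 1.0000.
MgO fraction = (1.0000 × 40.304) / 232.314 = 40.304/232.314 = 0.1735.

17.35 wt%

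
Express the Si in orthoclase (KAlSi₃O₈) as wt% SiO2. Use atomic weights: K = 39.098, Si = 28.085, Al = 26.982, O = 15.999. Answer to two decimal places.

64.76 wt%

M(KAlSi₃O₈) = 278.327 g/mol; M(SiO2) = 60.083 g/mol.
Moles SiO2 per formula unit = 3 Si ÷ 1 = 3.0000.
SiO2 fraction = (3.0000 × 60.083) / 278.327 = 180.249/278.327 = 0.6476.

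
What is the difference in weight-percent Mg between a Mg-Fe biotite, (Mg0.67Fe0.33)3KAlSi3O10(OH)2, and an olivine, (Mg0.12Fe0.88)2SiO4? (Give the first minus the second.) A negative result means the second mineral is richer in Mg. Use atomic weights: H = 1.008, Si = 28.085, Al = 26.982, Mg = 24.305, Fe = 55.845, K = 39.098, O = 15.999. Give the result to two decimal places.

First mineral: 48.853 g Mg in 448.479 g formula = 10.89 wt% Mg.
Second mineral: 5.833 g Mg in 196.201 g formula = 2.97 wt% Mg.
10.89% − 2.97% gives a difference of 7.92 percentage points.

7.92 percentage points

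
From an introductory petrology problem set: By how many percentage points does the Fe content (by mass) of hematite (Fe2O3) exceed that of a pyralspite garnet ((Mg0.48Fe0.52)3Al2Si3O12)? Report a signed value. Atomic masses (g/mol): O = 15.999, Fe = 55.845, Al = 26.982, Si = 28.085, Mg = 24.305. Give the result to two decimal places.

50.68 percentage points

First mineral: 111.690 g Fe in 159.687 g formula = 69.94 wt% Fe.
Second mineral: 87.118 g Fe in 452.324 g formula = 19.26 wt% Fe.
69.94% − 19.26% gives a difference of 50.68 percentage points.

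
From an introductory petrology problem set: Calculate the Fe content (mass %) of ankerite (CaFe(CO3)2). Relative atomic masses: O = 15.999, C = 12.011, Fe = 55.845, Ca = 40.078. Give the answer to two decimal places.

25.86 mass %

Formula mass = 1*40.078 + 1*55.845 + 2*12.011 + 6*15.999 = 215.939 g/mol, of which 55.845 g is Fe.
So Fe makes up 55.845/215.939 = 0.2586 of the mass, i.e. 25.86%.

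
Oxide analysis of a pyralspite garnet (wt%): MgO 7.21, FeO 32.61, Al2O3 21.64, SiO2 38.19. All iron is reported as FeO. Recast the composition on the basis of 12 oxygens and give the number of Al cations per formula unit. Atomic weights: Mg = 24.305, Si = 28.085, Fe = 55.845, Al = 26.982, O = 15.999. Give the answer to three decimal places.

MgO: 7.21/40.304 = 0.17889 mol → 0.17889 mol Mg, 0.17889 mol O.
FeO: 32.61/71.844 = 0.45390 mol → 0.45390 mol Fe, 0.45390 mol O.
Al2O3: 21.64/101.961 = 0.21224 mol → 0.42448 mol Al, 0.63672 mol O.
SiO2: 38.19/60.083 = 0.63562 mol → 0.63562 mol Si, 1.27124 mol O.
Total oxygen = 2.54075 mol. Normalization factor = 12/2.54075 = 4.72301.
Al per 12 O = 0.42448 × 4.72301 = 2.005.

2.005 Al apfu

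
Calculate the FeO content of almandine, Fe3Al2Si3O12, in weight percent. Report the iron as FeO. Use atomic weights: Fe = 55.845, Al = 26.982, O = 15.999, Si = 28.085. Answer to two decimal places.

43.30 wt%

Formula mass = 497.742 g/mol.
3 Fe → 3.0000 mol FeO per formula unit; M(FeO) = 71.844, so FeO mass = 215.532 g.
215.532/497.742 × 100 = 43.30 wt%.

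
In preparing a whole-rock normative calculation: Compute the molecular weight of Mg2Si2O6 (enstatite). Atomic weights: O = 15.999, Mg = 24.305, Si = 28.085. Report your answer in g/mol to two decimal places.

Mg: 2 × 24.305 = 48.6100
Si: 2 × 28.085 = 56.1700
O: 6 × 15.999 = 95.9940
Summing the contributions gives the formula mass.

200.77 g/mol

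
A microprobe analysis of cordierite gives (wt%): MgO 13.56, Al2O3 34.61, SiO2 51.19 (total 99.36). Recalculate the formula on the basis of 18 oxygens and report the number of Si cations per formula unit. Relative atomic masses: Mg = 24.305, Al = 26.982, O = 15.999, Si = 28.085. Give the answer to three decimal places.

5.014 Si apfu

MgO: 13.56/40.304 = 0.33644 mol → 0.33644 mol Mg, 0.33644 mol O.
Al2O3: 34.61/101.961 = 0.33944 mol → 0.67888 mol Al, 1.01832 mol O.
SiO2: 51.19/60.083 = 0.85199 mol → 0.85199 mol Si, 1.70398 mol O.
Total oxygen = 3.05874 mol. Normalization factor = 18/3.05874 = 5.88478.
Si per 18 O = 0.85199 × 5.88478 = 5.014.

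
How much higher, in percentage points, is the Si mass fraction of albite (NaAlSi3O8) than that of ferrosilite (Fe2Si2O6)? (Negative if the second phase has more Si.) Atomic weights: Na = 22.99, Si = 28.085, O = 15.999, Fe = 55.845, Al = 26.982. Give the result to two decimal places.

Si in NaAlSi3O8: molar mass 262.219 g/mol; 3×28.085 = 84.255 g → 32.13 wt%.
Si in Fe2Si2O6: molar mass 263.854 g/mol; 2×28.085 = 56.170 g → 21.29 wt%.
Difference = 32.13 − 21.29 = 10.84 percentage points.

10.84 percentage points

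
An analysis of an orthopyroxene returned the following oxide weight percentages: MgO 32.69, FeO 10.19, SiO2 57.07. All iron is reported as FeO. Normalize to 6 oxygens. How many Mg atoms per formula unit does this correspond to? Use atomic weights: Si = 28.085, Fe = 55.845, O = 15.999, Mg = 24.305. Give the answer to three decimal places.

32.69 wt% MgO ÷ 40.304 g/mol = 0.81109 mol, giving 0.81109 Mg and 0.81109 O.
10.19 wt% FeO ÷ 71.844 g/mol = 0.14184 mol, giving 0.14184 Fe and 0.14184 O.
57.07 wt% SiO2 ÷ 60.083 g/mol = 0.94985 mol, giving 0.94985 Si and 1.89970 O.
Oxygen sums to 2.85263; scaling by 6/2.85263 = 2.10332 puts the formula on 6 O.
Mg: 0.81109 × 2.10332 = 1.706 atoms per formula unit.

1.706 Mg apfu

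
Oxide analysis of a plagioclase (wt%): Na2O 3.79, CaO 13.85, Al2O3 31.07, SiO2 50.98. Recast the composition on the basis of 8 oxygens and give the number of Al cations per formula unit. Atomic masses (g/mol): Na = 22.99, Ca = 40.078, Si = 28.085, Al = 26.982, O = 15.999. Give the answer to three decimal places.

3.79 wt% Na2O ÷ 61.979 g/mol = 0.06115 mol, giving 0.12230 Na and 0.06115 O.
13.85 wt% CaO ÷ 56.077 g/mol = 0.24698 mol, giving 0.24698 Ca and 0.24698 O.
31.07 wt% Al2O3 ÷ 101.961 g/mol = 0.30472 mol, giving 0.60944 Al and 0.91416 O.
50.98 wt% SiO2 ÷ 60.083 g/mol = 0.84849 mol, giving 0.84849 Si and 1.69698 O.
Oxygen sums to 2.91927; scaling by 8/2.91927 = 2.74041 puts the formula on 8 O.
Al: 0.60944 × 2.74041 = 1.670 atoms per formula unit.

1.670 Al apfu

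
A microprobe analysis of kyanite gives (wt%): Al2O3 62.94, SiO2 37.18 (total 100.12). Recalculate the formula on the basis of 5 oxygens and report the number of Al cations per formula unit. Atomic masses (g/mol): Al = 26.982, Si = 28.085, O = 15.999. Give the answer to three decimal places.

Al2O3: 62.94/101.961 = 0.61729 mol → 1.23458 mol Al, 1.85187 mol O.
SiO2: 37.18/60.083 = 0.61881 mol → 0.61881 mol Si, 1.23762 mol O.
Total oxygen = 3.08949 mol. Normalization factor = 5/3.08949 = 1.61839.
Al per 5 O = 1.23458 × 1.61839 = 1.998.

1.998 Al apfu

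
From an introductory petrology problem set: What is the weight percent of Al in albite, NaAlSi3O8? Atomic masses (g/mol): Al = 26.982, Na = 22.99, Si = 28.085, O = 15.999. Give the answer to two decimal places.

Formula mass = 1*22.99 + 1*26.982 + 3*28.085 + 8*15.999 = 262.219 g/mol, of which 26.982 g is Al.
So Al makes up 26.982/262.219 = 0.1029 of the mass, i.e. 10.29%.

10.29 mass %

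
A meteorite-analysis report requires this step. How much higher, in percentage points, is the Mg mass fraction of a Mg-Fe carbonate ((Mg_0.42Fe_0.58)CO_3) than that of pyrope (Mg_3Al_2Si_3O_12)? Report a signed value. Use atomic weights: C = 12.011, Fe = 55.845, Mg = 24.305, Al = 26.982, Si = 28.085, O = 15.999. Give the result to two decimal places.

-8.14 percentage points

Mg in (Mg_0.42Fe_0.58)CO_3: molar mass 102.606 g/mol; 0.42×24.305 = 10.208 g → 9.95 wt%.
Mg in Mg_3Al_2Si_3O_12: molar mass 403.122 g/mol; 3×24.305 = 72.915 g → 18.09 wt%.
Difference = 9.95 − 18.09 = -8.14 percentage points.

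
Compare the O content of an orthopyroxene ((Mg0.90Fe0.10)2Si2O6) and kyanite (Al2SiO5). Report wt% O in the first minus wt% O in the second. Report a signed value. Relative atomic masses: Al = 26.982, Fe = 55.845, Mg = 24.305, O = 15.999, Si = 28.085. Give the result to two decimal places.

-3.01 percentage points

First mineral: 95.994 g O in 207.082 g formula = 46.36 wt% O.
Second mineral: 79.995 g O in 162.044 g formula = 49.37 wt% O.
46.36% − 49.37% gives a difference of -3.01 percentage points.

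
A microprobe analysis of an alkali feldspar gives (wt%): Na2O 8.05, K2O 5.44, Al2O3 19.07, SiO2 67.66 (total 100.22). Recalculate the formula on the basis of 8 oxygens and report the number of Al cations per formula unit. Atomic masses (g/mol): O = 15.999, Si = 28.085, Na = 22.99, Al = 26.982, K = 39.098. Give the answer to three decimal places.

Na2O: 8.05/61.979 = 0.12988 mol → 0.25976 mol Na, 0.12988 mol O.
K2O: 5.44/94.195 = 0.05775 mol → 0.11550 mol K, 0.05775 mol O.
Al2O3: 19.07/101.961 = 0.18703 mol → 0.37406 mol Al, 0.56109 mol O.
SiO2: 67.66/60.083 = 1.12611 mol → 1.12611 mol Si, 2.25222 mol O.
Total oxygen = 3.00094 mol. Normalization factor = 8/3.00094 = 2.66583.
Al per 8 O = 0.37406 × 2.66583 = 0.997.

0.997 Al apfu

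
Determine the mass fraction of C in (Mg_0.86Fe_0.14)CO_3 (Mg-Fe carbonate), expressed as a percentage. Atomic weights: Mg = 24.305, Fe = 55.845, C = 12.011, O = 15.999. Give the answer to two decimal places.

M((Mg_0.86Fe_0.14)CO_3) = 88.729 g/mol.
C contributes 1 × 12.011 = 12.011 g per mole.
12.011/88.729 = 0.1354 → 13.54%.

13.54 wt%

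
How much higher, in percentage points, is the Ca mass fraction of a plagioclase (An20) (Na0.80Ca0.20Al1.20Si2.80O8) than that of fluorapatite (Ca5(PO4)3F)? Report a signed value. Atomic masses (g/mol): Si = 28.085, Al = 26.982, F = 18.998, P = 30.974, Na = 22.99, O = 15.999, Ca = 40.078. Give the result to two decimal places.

-36.72 percentage points

Ca in Na0.80Ca0.20Al1.20Si2.80O8: molar mass 265.416 g/mol; 0.20×40.078 = 8.016 g → 3.02 wt%.
Ca in Ca5(PO4)3F: molar mass 504.298 g/mol; 5×40.078 = 200.390 g → 39.74 wt%.
Difference = 3.02 − 39.74 = -36.72 percentage points.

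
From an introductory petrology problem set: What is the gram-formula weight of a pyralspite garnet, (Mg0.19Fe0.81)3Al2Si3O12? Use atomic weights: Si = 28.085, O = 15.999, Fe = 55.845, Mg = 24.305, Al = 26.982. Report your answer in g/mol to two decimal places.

479.76 g/mol

The formula mass is the sum 0.57·24.305 + 2.43·55.845 + 2·26.982 + 3·28.085 + 12·15.999.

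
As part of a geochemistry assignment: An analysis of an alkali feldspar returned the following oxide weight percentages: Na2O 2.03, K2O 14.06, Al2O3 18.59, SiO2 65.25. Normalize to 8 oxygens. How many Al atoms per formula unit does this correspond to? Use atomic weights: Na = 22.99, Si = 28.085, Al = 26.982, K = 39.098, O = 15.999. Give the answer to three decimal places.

1.006 Al apfu

2.03 wt% Na2O ÷ 61.979 g/mol = 0.03275 mol, giving 0.06550 Na and 0.03275 O.
14.06 wt% K2O ÷ 94.195 g/mol = 0.14926 mol, giving 0.29852 K and 0.14926 O.
18.59 wt% Al2O3 ÷ 101.961 g/mol = 0.18232 mol, giving 0.36464 Al and 0.54696 O.
65.25 wt% SiO2 ÷ 60.083 g/mol = 1.08600 mol, giving 1.08600 Si and 2.17200 O.
Oxygen sums to 2.90097; scaling by 8/2.90097 = 2.75770 puts the formula on 8 O.
Al: 0.36464 × 2.75770 = 1.006 atoms per formula unit.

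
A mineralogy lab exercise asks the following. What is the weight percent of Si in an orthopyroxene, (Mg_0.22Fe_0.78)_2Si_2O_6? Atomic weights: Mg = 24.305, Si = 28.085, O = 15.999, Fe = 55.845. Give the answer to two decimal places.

Molar mass of (Mg_0.22Fe_0.78)_2Si_2O_6: 0.44*24.305 + 1.56*55.845 + 2*28.085 + 6*15.999 = 249.976 g/mol.
Mass of Si per formula unit: 2 × 28.085 = 56.170 g.
Weight fraction Si = 56.170 / 249.976 = 0.2247.

22.47 mass %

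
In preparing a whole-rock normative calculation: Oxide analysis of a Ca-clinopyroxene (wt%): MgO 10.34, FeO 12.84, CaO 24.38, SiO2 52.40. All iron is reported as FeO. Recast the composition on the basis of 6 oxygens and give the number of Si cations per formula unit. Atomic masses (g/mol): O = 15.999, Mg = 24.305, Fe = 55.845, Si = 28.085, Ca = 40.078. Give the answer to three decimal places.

MgO: 10.34/40.304 = 0.25655 mol → 0.25655 mol Mg, 0.25655 mol O.
FeO: 12.84/71.844 = 0.17872 mol → 0.17872 mol Fe, 0.17872 mol O.
CaO: 24.38/56.077 = 0.43476 mol → 0.43476 mol Ca, 0.43476 mol O.
SiO2: 52.40/60.083 = 0.87213 mol → 0.87213 mol Si, 1.74426 mol O.
Total oxygen = 2.61429 mol. Normalization factor = 6/2.61429 = 2.29508.
Si per 6 O = 0.87213 × 2.29508 = 2.002.

2.002 Si apfu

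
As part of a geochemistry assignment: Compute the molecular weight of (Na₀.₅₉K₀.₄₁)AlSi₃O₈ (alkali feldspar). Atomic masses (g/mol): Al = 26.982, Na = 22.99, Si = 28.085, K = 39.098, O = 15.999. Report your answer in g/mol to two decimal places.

The formula mass is the sum 0.59(22.99) + 0.41(39.098) + 1(26.982) + 3(28.085) + 8(15.999).

268.82 g/mol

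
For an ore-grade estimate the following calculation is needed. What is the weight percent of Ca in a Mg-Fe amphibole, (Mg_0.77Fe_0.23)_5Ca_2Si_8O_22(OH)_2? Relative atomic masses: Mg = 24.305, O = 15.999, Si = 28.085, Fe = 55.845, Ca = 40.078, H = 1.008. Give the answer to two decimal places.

Molar mass of (Mg_0.77Fe_0.23)_5Ca_2Si_8O_22(OH)_2: 3.85*24.305 + 1.15*55.845 + 2*40.078 + 8*28.085 + 24*15.999 + 2*1.008 = 848.624 g/mol.
Mass of Ca per formula unit: 2 × 40.078 = 80.156 g.
Weight fraction Ca = 80.156 / 848.624 = 0.0945.

9.45 wt%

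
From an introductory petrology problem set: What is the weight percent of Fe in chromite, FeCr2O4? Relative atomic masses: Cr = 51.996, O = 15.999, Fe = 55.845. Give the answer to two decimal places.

Formula mass = 1×55.845 + 2×51.996 + 4×15.999 = 223.833 g/mol, of which 55.845 g is Fe.
So Fe makes up 55.845/223.833 = 0.2495 of the mass, i.e. 24.95%.

24.95 wt%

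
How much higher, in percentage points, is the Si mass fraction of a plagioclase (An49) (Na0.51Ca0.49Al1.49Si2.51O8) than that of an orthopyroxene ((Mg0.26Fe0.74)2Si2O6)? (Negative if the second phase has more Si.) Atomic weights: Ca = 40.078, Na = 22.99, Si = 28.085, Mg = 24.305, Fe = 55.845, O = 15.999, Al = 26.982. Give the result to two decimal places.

3.40 percentage points

Si in Na0.51Ca0.49Al1.49Si2.51O8: molar mass 270.052 g/mol; 2.51×28.085 = 70.493 g → 26.10 wt%.
Si in (Mg0.26Fe0.74)2Si2O6: molar mass 247.453 g/mol; 2×28.085 = 56.170 g → 22.70 wt%.
Difference = 26.10 − 22.70 = 3.40 percentage points.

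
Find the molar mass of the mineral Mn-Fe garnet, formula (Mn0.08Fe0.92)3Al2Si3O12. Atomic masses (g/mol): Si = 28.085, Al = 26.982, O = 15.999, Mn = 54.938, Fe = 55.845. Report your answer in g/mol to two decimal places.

497.52 g/mol

Mn: 0.24 × 54.938 = 13.1851
Fe: 2.76 × 55.845 = 154.1322
Al: 2 × 26.982 = 53.9640
Si: 3 × 28.085 = 84.2550
O: 12 × 15.999 = 191.9880
Summing the contributions gives the formula mass.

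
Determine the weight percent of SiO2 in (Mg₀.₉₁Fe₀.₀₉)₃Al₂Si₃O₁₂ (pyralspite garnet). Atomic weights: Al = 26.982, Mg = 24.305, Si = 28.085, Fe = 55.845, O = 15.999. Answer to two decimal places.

M((Mg₀.₉₁Fe₀.₀₉)₃Al₂Si₃O₁₂) = 411.638 g/mol; M(SiO2) = 60.083 g/mol.
Moles SiO2 per formula unit = 3 Si ÷ 1 = 3.0000.
SiO2 fraction = (3.0000 × 60.083) / 411.638 = 180.249/411.638 = 0.4379.

43.79 wt%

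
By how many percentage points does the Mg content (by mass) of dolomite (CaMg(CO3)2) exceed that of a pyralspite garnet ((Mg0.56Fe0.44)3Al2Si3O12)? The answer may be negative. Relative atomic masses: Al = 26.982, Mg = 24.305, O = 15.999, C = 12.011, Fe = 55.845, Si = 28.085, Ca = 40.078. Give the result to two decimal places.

First mineral: 24.305 g Mg in 184.399 g formula = 13.18 wt% Mg.
Second mineral: 40.832 g Mg in 444.755 g formula = 9.18 wt% Mg.
13.18% − 9.18% gives a difference of 4.00 percentage points.

4.00 percentage points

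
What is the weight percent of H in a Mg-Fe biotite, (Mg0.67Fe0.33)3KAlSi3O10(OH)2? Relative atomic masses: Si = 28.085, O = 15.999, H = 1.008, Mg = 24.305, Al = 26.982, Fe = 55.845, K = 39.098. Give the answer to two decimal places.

0.45 mass %

M((Mg0.67Fe0.33)3KAlSi3O10(OH)2) = 448.479 g/mol.
H contributes 2 × 1.008 = 2.016 g per mole.
2.016/448.479 = 0.0045 → 0.45%.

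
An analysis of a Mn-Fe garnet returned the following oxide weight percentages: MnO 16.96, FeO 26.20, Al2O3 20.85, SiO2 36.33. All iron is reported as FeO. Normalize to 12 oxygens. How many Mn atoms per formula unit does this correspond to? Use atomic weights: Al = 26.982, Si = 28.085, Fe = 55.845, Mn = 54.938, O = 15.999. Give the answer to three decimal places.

1.182 Mn apfu

MnO: 16.96/70.937 = 0.23909 mol → 0.23909 mol Mn, 0.23909 mol O.
FeO: 26.20/71.844 = 0.36468 mol → 0.36468 mol Fe, 0.36468 mol O.
Al2O3: 20.85/101.961 = 0.20449 mol → 0.40898 mol Al, 0.61347 mol O.
SiO2: 36.33/60.083 = 0.60466 mol → 0.60466 mol Si, 1.20932 mol O.
Total oxygen = 2.42656 mol. Normalization factor = 12/2.42656 = 4.94527.
Mn per 12 O = 0.23909 × 4.94527 = 1.182.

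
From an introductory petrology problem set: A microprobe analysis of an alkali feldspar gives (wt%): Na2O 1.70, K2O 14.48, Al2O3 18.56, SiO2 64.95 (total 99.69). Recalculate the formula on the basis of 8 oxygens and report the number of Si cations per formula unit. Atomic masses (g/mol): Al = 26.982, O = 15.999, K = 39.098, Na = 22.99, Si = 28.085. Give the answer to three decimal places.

2.993 Si apfu

Na2O (M=61.979): mol = 0.02743; Na = 0.05486, O = 0.02743.
K2O (M=94.195): mol = 0.15372; K = 0.30744, O = 0.15372.
Al2O3 (M=101.961): mol = 0.18203; Al = 0.36406, O = 0.54609.
SiO2 (M=60.083): mol = 1.08100; Si = 1.08100, O = 2.16200.
ΣO = 2.88924; factor = 8/ΣO = 2.76889.
Si apfu = 1.08100 × 2.76889 = 2.993.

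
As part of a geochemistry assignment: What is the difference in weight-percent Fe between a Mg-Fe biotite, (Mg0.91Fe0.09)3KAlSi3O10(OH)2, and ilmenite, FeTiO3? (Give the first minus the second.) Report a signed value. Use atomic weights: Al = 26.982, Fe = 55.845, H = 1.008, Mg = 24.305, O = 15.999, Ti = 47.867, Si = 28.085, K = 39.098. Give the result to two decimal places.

M((Mg0.91Fe0.09)3KAlSi3O10(OH)2) = 425.770 g/mol, so wt% Fe = 15.078/425.770 × 100 = 3.54%.
M(FeTiO3) = 151.709 g/mol, so wt% Fe = 55.845/151.709 × 100 = 36.81%.
3.54 − 36.81 = -33.27 pp.

-33.27 percentage points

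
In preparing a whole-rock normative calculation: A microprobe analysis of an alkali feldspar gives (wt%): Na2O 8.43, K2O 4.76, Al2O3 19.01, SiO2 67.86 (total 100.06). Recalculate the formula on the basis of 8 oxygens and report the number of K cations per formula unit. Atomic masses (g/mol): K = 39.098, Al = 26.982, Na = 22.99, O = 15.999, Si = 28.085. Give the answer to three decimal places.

0.269 K apfu

8.43 wt% Na2O ÷ 61.979 g/mol = 0.13601 mol, giving 0.27202 Na and 0.13601 O.
4.76 wt% K2O ÷ 94.195 g/mol = 0.05053 mol, giving 0.10106 K and 0.05053 O.
19.01 wt% Al2O3 ÷ 101.961 g/mol = 0.18644 mol, giving 0.37288 Al and 0.55932 O.
67.86 wt% SiO2 ÷ 60.083 g/mol = 1.12944 mol, giving 1.12944 Si and 2.25888 O.
Oxygen sums to 3.00474; scaling by 8/3.00474 = 2.66246 puts the formula on 8 O.
K: 0.10106 × 2.66246 = 0.269 atoms per formula unit.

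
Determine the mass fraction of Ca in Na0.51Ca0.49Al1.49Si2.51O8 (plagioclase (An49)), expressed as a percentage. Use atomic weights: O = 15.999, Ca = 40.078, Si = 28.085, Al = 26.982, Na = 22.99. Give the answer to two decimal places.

7.27 weight percent

M(Na0.51Ca0.49Al1.49Si2.51O8) = 270.052 g/mol.
Ca contributes 0.49 × 40.078 = 19.638 g per mole.
19.638/270.052 = 0.0727 → 7.27%.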